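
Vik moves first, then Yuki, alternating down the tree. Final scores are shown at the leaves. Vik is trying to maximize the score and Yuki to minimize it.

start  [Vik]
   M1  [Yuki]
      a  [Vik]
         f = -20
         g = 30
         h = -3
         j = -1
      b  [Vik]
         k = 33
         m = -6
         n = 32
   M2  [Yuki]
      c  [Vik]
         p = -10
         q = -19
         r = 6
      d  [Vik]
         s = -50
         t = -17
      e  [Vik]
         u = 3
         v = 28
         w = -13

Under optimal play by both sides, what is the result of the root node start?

a (Vik): max(-20, 30, -3, -1) = 30
b (Vik): max(33, -6, 32) = 33
M1 (Yuki): min(30, 33) = 30
c (Vik): max(-10, -19, 6) = 6
d (Vik): max(-50, -17) = -17
e (Vik): max(3, 28, -13) = 28
M2 (Yuki): min(6, -17, 28) = -17
start (Vik): max(30, -17) = 30

30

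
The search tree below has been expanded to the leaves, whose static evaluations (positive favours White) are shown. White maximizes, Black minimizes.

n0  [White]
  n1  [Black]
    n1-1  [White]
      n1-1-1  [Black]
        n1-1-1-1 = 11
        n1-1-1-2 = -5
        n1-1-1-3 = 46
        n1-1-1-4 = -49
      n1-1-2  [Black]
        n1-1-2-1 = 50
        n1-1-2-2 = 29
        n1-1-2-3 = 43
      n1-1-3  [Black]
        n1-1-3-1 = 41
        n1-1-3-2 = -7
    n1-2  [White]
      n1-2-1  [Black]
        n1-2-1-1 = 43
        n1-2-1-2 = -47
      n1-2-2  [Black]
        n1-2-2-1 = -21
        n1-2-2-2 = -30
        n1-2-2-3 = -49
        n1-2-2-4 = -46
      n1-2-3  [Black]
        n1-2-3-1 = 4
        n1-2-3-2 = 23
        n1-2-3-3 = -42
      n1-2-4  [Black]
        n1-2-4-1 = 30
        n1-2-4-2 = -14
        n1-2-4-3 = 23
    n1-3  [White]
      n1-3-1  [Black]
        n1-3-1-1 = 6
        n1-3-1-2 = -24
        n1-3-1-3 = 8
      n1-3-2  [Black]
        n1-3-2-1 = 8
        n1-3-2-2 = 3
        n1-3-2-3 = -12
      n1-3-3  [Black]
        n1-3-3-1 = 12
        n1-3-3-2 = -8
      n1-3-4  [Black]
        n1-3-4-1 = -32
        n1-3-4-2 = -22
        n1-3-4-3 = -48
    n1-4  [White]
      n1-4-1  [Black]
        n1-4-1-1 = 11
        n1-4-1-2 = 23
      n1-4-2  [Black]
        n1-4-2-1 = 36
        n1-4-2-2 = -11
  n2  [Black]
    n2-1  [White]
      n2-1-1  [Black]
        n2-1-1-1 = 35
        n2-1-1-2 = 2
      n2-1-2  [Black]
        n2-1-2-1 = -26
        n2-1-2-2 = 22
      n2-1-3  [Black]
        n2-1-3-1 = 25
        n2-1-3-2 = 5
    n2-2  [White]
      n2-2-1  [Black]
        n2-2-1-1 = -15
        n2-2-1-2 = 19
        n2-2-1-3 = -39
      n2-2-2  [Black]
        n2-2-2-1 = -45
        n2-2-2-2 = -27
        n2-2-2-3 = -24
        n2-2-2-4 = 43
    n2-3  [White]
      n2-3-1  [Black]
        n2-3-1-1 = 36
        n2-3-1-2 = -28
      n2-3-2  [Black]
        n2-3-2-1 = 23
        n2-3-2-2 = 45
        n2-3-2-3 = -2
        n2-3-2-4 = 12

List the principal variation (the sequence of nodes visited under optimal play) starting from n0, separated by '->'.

n0 -> n1 -> n1-2 -> n1-2-4 -> n1-2-4-2

n1-1-1 (Black): min(11, -5, 46, -49) = -49
n1-1-2 (Black): min(50, 29, 43) = 29
n1-1-3 (Black): min(41, -7) = -7
n1-1 (White): max(-49, 29, -7) = 29
n1-2-1 (Black): min(43, -47) = -47
n1-2-2 (Black): min(-21, -30, -49, -46) = -49
n1-2-3 (Black): min(4, 23, -42) = -42
n1-2-4 (Black): min(30, -14, 23) = -14
n1-2 (White): max(-47, -49, -42, -14) = -14
n1-3-1 (Black): min(6, -24, 8) = -24
n1-3-2 (Black): min(8, 3, -12) = -12
n1-3-3 (Black): min(12, -8) = -8
n1-3-4 (Black): min(-32, -22, -48) = -48
n1-3 (White): max(-24, -12, -8, -48) = -8
n1-4-1 (Black): min(11, 23) = 11
n1-4-2 (Black): min(36, -11) = -11
n1-4 (White): max(11, -11) = 11
n1 (Black): min(29, -14, -8, 11) = -14
n2-1-1 (Black): min(35, 2) = 2
n2-1-2 (Black): min(-26, 22) = -26
n2-1-3 (Black): min(25, 5) = 5
n2-1 (White): max(2, -26, 5) = 5
n2-2-1 (Black): min(-15, 19, -39) = -39
n2-2-2 (Black): min(-45, -27, -24, 43) = -45
n2-2 (White): max(-39, -45) = -39
n2-3-1 (Black): min(36, -28) = -28
n2-3-2 (Black): min(23, 45, -2, 12) = -2
n2-3 (White): max(-28, -2) = -2
n2 (Black): min(5, -39, -2) = -39
n0 (White): max(-14, -39) = -14
At n0, White picks n1 (highest: -14).
At n1, Black picks n1-2 (lowest: -14).
At n1-2, White picks n1-2-4 (highest: -14).
At n1-2-4, Black picks n1-2-4-2 (lowest: -14).
Terminal value -14.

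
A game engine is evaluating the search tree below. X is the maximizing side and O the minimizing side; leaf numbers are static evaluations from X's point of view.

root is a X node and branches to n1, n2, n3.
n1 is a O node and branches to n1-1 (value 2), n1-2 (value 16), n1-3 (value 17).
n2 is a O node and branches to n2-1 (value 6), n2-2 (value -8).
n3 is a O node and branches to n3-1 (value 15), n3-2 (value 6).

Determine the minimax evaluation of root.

n1 (O): min(2, 16, 17) = 2
n2 (O): min(6, -8) = -8
n3 (O): min(15, 6) = 6
root (X): max(2, -8, 6) = 6

6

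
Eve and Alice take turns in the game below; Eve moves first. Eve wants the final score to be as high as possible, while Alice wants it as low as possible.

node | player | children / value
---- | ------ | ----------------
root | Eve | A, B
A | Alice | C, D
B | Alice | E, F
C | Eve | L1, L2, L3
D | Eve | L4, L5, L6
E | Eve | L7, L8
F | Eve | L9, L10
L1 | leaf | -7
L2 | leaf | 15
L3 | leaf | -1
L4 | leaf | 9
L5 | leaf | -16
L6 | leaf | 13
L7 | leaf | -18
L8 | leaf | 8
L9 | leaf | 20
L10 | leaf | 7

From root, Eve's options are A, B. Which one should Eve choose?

C (Eve): max(-7, 15, -1) = 15
D (Eve): max(9, -16, 13) = 13
A (Alice): min(15, 13) = 13
E (Eve): max(-18, 8) = 8
F (Eve): max(20, 7) = 20
B (Alice): min(8, 20) = 8
root (Eve): max(13, 8) = 13
Eve at root wants the highest of {A=13, B=8}, so chooses A.

A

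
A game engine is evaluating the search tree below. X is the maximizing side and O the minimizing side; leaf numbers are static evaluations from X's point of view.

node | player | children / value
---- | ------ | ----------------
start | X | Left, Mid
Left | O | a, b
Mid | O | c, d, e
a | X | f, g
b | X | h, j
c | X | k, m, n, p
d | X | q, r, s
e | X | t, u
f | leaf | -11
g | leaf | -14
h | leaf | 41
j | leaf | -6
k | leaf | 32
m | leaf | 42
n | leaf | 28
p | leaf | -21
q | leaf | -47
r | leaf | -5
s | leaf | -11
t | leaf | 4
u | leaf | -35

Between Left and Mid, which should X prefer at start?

a (X): max(-11, -14) = -11
b (X): max(41, -6) = 41
Left (O): min(-11, 41) = -11
c (X): max(32, 42, 28, -21) = 42
d (X): max(-47, -5, -11) = -5
e (X): max(4, -35) = 4
Mid (O): min(42, -5, 4) = -5
X prefers the higher value; Left=-11, Mid=-5. Mid is better since -5 > -11.

Mid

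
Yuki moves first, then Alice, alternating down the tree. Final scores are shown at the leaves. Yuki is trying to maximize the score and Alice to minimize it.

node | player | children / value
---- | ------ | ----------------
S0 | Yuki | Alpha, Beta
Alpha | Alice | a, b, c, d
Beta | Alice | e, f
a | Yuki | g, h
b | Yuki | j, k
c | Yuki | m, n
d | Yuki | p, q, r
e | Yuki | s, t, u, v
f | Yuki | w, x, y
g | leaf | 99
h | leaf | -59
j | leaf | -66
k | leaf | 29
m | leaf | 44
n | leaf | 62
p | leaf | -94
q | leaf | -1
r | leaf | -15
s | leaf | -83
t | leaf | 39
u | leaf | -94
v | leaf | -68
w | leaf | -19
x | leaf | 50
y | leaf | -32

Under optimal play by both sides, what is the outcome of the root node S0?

39

a (Yuki): max(99, -59) = 99
b (Yuki): max(-66, 29) = 29
c (Yuki): max(44, 62) = 62
d (Yuki): max(-94, -1, -15) = -1
Alpha (Alice): min(99, 29, 62, -1) = -1
e (Yuki): max(-83, 39, -94, -68) = 39
f (Yuki): max(-19, 50, -32) = 50
Beta (Alice): min(39, 50) = 39
S0 (Yuki): max(-1, 39) = 39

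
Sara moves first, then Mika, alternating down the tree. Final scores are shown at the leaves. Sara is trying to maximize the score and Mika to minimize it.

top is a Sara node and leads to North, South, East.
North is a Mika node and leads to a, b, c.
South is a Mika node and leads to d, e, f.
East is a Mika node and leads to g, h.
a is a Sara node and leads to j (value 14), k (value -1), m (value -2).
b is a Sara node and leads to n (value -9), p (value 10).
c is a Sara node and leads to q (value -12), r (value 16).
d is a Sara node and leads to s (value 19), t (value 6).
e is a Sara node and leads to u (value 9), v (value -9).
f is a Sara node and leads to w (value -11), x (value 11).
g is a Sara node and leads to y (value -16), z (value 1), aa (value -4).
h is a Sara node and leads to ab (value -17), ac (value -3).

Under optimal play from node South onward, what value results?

d (Sara): max(19, 6) = 19
e (Sara): max(9, -9) = 9
f (Sara): max(-11, 11) = 11
South (Mika): min(19, 9, 11) = 9

9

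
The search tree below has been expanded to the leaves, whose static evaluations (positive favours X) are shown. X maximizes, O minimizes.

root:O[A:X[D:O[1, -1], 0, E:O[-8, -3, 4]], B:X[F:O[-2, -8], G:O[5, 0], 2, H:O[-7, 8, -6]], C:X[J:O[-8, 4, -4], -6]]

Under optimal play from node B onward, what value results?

2

F (O): min(-2, -8) = -8
G (O): min(5, 0) = 0
H (O): min(-7, 8, -6) = -7
B (X): max(-8, 0, 2, -7) = 2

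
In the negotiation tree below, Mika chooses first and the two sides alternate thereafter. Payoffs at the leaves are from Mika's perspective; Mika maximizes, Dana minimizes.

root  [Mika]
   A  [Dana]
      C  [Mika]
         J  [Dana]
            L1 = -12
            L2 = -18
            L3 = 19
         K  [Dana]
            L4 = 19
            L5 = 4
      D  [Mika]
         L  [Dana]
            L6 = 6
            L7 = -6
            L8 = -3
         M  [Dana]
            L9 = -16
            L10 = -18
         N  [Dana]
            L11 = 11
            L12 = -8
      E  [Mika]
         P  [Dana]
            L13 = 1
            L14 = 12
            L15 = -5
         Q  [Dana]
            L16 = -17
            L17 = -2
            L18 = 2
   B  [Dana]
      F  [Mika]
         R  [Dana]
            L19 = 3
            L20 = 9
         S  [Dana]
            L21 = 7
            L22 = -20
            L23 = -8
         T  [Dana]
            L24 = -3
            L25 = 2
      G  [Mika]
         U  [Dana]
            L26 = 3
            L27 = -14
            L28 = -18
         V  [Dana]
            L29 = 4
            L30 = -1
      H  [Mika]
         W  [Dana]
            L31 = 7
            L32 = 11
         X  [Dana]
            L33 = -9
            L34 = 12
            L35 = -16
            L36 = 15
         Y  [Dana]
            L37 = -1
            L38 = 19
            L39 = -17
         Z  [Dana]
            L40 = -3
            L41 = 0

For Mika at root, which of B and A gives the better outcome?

R (Dana): min(3, 9) = 3
S (Dana): min(7, -20, -8) = -20
T (Dana): min(-3, 2) = -3
F (Mika): max(3, -20, -3) = 3
U (Dana): min(3, -14, -18) = -18
V (Dana): min(4, -1) = -1
G (Mika): max(-18, -1) = -1
W (Dana): min(7, 11) = 7
X (Dana): min(-9, 12, -16, 15) = -16
Y (Dana): min(-1, 19, -17) = -17
Z (Dana): min(-3, 0) = -3
H (Mika): max(7, -16, -17, -3) = 7
B (Dana): min(3, -1, 7) = -1
J (Dana): min(-12, -18, 19) = -18
K (Dana): min(19, 4) = 4
C (Mika): max(-18, 4) = 4
L (Dana): min(6, -6, -3) = -6
M (Dana): min(-16, -18) = -18
N (Dana): min(11, -8) = -8
D (Mika): max(-6, -18, -8) = -6
P (Dana): min(1, 12, -5) = -5
Q (Dana): min(-17, -2, 2) = -17
E (Mika): max(-5, -17) = -5
A (Dana): min(4, -6, -5) = -6
Mika prefers the higher value; B=-1, A=-6. B is better since -1 > -6.

B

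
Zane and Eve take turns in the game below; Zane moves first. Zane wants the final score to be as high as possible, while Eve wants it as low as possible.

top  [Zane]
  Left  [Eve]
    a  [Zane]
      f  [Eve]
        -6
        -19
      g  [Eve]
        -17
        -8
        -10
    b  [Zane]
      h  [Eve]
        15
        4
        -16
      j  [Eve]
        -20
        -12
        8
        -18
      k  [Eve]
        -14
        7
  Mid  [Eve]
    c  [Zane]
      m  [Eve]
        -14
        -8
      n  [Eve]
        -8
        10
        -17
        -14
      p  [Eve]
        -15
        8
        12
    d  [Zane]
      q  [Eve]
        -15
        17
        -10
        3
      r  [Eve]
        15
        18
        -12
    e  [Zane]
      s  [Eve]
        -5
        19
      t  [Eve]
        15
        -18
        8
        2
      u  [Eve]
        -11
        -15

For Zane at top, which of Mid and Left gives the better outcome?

Mid

m (Eve): min(-14, -8) = -14
n (Eve): min(-8, 10, -17, -14) = -17
p (Eve): min(-15, 8, 12) = -15
c (Zane): max(-14, -17, -15) = -14
q (Eve): min(-15, 17, -10, 3) = -15
r (Eve): min(15, 18, -12) = -12
d (Zane): max(-15, -12) = -12
s (Eve): min(-5, 19) = -5
t (Eve): min(15, -18, 8, 2) = -18
u (Eve): min(-11, -15) = -15
e (Zane): max(-5, -18, -15) = -5
Mid (Eve): min(-14, -12, -5) = -14
f (Eve): min(-6, -19) = -19
g (Eve): min(-17, -8, -10) = -17
a (Zane): max(-19, -17) = -17
h (Eve): min(15, 4, -16) = -16
j (Eve): min(-20, -12, 8, -18) = -20
k (Eve): min(-14, 7) = -14
b (Zane): max(-16, -20, -14) = -14
Left (Eve): min(-17, -14) = -17
Zane prefers the higher value; Mid=-14, Left=-17. Mid is better since -14 > -17.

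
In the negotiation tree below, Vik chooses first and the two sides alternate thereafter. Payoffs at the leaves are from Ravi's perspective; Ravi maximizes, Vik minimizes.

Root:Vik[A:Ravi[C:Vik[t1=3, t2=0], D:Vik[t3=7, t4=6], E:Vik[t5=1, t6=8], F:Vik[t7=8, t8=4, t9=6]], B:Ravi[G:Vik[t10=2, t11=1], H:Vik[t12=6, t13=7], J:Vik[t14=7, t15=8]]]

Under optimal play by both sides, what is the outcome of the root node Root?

C (Vik): min(3, 0) = 0
D (Vik): min(7, 6) = 6
E (Vik): min(1, 8) = 1
F (Vik): min(8, 4, 6) = 4
A (Ravi): max(0, 6, 1, 4) = 6
G (Vik): min(2, 1) = 1
H (Vik): min(6, 7) = 6
J (Vik): min(7, 8) = 7
B (Ravi): max(1, 6, 7) = 7
Root (Vik): min(6, 7) = 6

6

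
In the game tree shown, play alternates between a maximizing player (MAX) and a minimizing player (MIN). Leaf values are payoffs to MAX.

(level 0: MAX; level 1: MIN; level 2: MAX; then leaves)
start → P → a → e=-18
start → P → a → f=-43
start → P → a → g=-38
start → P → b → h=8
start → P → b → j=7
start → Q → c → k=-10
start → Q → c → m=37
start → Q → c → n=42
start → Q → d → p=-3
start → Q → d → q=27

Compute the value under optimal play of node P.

a (MAX): max(-18, -43, -38) = -18
b (MAX): max(8, 7) = 8
P (MIN): min(-18, 8) = -18

-18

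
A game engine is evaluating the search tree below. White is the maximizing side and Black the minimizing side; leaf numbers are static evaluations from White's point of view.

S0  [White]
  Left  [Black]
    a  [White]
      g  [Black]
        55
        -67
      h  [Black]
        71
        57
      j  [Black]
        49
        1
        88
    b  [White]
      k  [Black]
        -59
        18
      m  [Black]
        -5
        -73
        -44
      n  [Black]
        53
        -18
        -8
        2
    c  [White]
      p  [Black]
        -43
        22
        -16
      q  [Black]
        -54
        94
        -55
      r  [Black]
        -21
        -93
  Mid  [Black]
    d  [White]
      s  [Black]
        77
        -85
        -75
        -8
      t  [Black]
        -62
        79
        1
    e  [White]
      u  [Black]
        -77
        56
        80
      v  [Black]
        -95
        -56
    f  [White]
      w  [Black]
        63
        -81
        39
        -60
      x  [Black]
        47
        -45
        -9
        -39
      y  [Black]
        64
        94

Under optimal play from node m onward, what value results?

m (Black): min(-5, -73, -44) = -73

-73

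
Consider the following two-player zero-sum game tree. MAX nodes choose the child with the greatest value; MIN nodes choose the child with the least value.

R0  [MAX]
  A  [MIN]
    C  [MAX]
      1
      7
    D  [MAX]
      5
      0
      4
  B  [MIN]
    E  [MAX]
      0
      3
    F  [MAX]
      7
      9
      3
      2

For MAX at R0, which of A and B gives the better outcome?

A

C (MAX): max(1, 7) = 7
D (MAX): max(5, 0, 4) = 5
A (MIN): min(7, 5) = 5
E (MAX): max(0, 3) = 3
F (MAX): max(7, 9, 3, 2) = 9
B (MIN): min(3, 9) = 3
MAX prefers the higher value; A=5, B=3. A is better since 5 > 3.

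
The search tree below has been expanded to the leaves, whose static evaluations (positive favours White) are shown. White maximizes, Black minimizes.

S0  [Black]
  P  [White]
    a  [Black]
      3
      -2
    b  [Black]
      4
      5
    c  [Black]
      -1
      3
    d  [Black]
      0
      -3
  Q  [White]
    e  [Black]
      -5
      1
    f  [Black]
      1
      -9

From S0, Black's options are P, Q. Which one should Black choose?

a (Black): min(3, -2) = -2
b (Black): min(4, 5) = 4
c (Black): min(-1, 3) = -1
d (Black): min(0, -3) = -3
P (White): max(-2, 4, -1, -3) = 4
e (Black): min(-5, 1) = -5
f (Black): min(1, -9) = -9
Q (White): max(-5, -9) = -5
S0 (Black): min(4, -5) = -5
Black at S0 wants the lowest of {P=4, Q=-5}, so chooses Q.

Q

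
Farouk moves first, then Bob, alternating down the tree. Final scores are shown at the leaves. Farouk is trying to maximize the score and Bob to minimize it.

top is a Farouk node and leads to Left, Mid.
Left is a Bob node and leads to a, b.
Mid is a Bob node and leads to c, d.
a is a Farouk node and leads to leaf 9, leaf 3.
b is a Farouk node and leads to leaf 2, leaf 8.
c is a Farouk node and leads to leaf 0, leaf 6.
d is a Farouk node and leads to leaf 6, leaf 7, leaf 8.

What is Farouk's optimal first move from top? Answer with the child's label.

a (Farouk): max(9, 3) = 9
b (Farouk): max(2, 8) = 8
Left (Bob): min(9, 8) = 8
c (Farouk): max(0, 6) = 6
d (Farouk): max(6, 7, 8) = 8
Mid (Bob): min(6, 8) = 6
top (Farouk): max(8, 6) = 8
Farouk at top wants the highest of {Left=8, Mid=6}, so chooses Left.

Left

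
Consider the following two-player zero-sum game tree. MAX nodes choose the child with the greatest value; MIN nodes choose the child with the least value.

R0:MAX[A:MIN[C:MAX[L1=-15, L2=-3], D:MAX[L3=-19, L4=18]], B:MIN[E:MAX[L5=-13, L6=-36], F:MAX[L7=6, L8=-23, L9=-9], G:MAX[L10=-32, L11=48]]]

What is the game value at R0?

-3

C (MAX): max(-15, -3) = -3
D (MAX): max(-19, 18) = 18
A (MIN): min(-3, 18) = -3
E (MAX): max(-13, -36) = -13
F (MAX): max(6, -23, -9) = 6
G (MAX): max(-32, 48) = 48
B (MIN): min(-13, 6, 48) = -13
R0 (MAX): max(-3, -13) = -3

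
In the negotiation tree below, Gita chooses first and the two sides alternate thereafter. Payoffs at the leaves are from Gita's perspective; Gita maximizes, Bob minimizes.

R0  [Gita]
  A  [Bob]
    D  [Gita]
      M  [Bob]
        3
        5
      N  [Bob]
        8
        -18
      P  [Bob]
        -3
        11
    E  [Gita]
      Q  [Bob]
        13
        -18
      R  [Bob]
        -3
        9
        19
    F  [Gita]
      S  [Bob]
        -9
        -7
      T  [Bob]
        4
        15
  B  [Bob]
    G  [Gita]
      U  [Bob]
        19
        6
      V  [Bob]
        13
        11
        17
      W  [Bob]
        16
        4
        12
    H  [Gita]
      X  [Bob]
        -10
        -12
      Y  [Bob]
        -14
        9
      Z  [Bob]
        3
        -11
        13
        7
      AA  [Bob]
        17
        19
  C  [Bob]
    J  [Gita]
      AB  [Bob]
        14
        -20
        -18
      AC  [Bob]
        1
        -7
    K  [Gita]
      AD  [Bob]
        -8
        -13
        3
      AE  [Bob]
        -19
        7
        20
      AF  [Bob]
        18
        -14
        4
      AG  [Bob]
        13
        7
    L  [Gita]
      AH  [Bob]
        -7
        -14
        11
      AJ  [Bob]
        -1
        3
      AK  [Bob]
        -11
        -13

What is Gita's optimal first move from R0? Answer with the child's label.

B

M (Bob): min(3, 5) = 3
N (Bob): min(8, -18) = -18
P (Bob): min(-3, 11) = -3
D (Gita): max(3, -18, -3) = 3
Q (Bob): min(13, -18) = -18
R (Bob): min(-3, 9, 19) = -3
E (Gita): max(-18, -3) = -3
S (Bob): min(-9, -7) = -9
T (Bob): min(4, 15) = 4
F (Gita): max(-9, 4) = 4
A (Bob): min(3, -3, 4) = -3
U (Bob): min(19, 6) = 6
V (Bob): min(13, 11, 17) = 11
W (Bob): min(16, 4, 12) = 4
G (Gita): max(6, 11, 4) = 11
X (Bob): min(-10, -12) = -12
Y (Bob): min(-14, 9) = -14
Z (Bob): min(3, -11, 13, 7) = -11
AA (Bob): min(17, 19) = 17
H (Gita): max(-12, -14, -11, 17) = 17
B (Bob): min(11, 17) = 11
AB (Bob): min(14, -20, -18) = -20
AC (Bob): min(1, -7) = -7
J (Gita): max(-20, -7) = -7
AD (Bob): min(-8, -13, 3) = -13
AE (Bob): min(-19, 7, 20) = -19
AF (Bob): min(18, -14, 4) = -14
AG (Bob): min(13, 7) = 7
K (Gita): max(-13, -19, -14, 7) = 7
AH (Bob): min(-7, -14, 11) = -14
AJ (Bob): min(-1, 3) = -1
AK (Bob): min(-11, -13) = -13
L (Gita): max(-14, -1, -13) = -1
C (Bob): min(-7, 7, -1) = -7
R0 (Gita): max(-3, 11, -7) = 11
Gita at R0 wants the highest of {A=-3, B=11, C=-7}, so chooses B.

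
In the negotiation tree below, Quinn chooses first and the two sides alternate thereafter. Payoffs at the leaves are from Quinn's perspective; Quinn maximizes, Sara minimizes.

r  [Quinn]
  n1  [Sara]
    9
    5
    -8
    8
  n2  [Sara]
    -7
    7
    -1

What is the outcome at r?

n1 (Sara): min(9, 5, -8, 8) = -8
n2 (Sara): min(-7, 7, -1) = -7
r (Quinn): max(-8, -7) = -7

-7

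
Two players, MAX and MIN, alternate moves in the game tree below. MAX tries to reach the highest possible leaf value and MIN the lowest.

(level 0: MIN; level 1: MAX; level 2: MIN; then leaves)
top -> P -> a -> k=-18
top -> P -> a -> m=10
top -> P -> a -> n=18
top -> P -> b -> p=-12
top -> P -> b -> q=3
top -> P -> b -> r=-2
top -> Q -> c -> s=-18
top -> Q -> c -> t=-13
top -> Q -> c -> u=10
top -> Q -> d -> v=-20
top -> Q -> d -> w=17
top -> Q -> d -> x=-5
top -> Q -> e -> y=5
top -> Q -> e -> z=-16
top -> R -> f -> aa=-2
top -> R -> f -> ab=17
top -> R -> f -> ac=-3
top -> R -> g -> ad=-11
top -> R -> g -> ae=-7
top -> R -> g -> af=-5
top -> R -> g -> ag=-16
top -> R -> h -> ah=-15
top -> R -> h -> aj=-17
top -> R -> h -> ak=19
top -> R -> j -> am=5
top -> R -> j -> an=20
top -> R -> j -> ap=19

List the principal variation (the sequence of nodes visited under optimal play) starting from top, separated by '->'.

a (MIN): min(-18, 10, 18) = -18
b (MIN): min(-12, 3, -2) = -12
P (MAX): max(-18, -12) = -12
c (MIN): min(-18, -13, 10) = -18
d (MIN): min(-20, 17, -5) = -20
e (MIN): min(5, -16) = -16
Q (MAX): max(-18, -20, -16) = -16
f (MIN): min(-2, 17, -3) = -3
g (MIN): min(-11, -7, -5, -16) = -16
h (MIN): min(-15, -17, 19) = -17
j (MIN): min(5, 20, 19) = 5
R (MAX): max(-3, -16, -17, 5) = 5
top (MIN): min(-12, -16, 5) = -16
At top, MIN picks Q (lowest: -16).
At Q, MAX picks e (highest: -16).
At e, MIN picks z (lowest: -16).
Terminal value -16.

top -> Q -> e -> z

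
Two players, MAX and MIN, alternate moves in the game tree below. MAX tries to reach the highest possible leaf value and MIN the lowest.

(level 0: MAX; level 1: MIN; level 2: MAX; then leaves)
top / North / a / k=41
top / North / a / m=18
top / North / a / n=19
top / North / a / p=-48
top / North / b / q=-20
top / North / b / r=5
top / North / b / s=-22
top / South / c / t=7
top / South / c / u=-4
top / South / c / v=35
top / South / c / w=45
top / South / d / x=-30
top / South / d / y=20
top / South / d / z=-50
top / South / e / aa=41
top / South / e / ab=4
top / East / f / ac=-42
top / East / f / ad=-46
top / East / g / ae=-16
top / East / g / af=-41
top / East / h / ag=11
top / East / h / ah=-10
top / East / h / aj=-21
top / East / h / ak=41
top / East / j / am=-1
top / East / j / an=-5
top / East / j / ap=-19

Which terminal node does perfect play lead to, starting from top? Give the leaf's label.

a (MAX): max(41, 18, 19, -48) = 41
b (MAX): max(-20, 5, -22) = 5
North (MIN): min(41, 5) = 5
c (MAX): max(7, -4, 35, 45) = 45
d (MAX): max(-30, 20, -50) = 20
e (MAX): max(41, 4) = 41
South (MIN): min(45, 20, 41) = 20
f (MAX): max(-42, -46) = -42
g (MAX): max(-16, -41) = -16
h (MAX): max(11, -10, -21, 41) = 41
j (MAX): max(-1, -5, -19) = -1
East (MIN): min(-42, -16, 41, -1) = -42
top (MAX): max(5, 20, -42) = 20
At top, MAX picks South (highest: 20).
At South, MIN picks d (lowest: 20).
At d, MAX picks y (highest: 20).
Terminal value 20.

y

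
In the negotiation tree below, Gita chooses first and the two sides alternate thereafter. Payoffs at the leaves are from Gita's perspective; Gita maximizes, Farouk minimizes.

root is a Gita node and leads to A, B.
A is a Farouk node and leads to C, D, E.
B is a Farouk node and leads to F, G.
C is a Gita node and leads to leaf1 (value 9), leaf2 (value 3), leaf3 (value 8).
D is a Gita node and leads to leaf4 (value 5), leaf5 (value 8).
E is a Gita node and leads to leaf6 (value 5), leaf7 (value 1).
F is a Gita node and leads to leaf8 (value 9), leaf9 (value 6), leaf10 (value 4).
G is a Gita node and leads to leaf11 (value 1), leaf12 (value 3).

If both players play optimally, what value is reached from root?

C (Gita): max(9, 3, 8) = 9
D (Gita): max(5, 8) = 8
E (Gita): max(5, 1) = 5
A (Farouk): min(9, 8, 5) = 5
F (Gita): max(9, 6, 4) = 9
G (Gita): max(1, 3) = 3
B (Farouk): min(9, 3) = 3
root (Gita): max(5, 3) = 5

5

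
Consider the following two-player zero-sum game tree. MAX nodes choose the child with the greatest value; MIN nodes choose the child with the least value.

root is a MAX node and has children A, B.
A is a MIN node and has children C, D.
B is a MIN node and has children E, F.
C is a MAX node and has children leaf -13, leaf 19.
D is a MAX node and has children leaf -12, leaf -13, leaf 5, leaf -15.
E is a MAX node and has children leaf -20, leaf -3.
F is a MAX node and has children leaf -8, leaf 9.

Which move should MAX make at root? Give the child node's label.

A

C (MAX): max(-13, 19) = 19
D (MAX): max(-12, -13, 5, -15) = 5
A (MIN): min(19, 5) = 5
E (MAX): max(-20, -3) = -3
F (MAX): max(-8, 9) = 9
B (MIN): min(-3, 9) = -3
root (MAX): max(5, -3) = 5
MAX at root wants the highest of {A=5, B=-3}, so chooses A.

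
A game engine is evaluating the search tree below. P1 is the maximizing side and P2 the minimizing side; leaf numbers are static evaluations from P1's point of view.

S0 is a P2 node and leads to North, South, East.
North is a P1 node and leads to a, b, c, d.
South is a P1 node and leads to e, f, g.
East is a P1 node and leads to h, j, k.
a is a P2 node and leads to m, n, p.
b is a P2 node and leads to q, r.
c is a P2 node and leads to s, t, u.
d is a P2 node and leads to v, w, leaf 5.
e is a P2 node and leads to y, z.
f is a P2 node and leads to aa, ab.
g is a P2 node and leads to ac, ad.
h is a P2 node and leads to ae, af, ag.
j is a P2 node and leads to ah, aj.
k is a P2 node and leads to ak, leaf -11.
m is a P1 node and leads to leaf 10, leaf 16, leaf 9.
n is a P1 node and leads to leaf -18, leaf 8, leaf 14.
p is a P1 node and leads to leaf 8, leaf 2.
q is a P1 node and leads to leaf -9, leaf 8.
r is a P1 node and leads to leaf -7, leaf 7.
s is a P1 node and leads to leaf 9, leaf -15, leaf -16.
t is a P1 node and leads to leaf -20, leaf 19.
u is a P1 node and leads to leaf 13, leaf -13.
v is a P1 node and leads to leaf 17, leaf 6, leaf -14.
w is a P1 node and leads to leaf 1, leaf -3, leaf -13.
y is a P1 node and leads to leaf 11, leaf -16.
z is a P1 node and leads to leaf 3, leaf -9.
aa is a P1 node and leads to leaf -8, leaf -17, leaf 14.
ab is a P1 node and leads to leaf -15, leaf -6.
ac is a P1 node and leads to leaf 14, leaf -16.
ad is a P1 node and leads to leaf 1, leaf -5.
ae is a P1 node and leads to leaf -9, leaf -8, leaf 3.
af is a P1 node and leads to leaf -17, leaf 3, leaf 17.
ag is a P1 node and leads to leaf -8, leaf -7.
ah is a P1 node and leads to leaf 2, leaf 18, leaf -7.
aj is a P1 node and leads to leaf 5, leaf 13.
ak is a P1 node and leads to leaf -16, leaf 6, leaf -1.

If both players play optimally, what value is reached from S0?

3

m (P1): max(10, 16, 9) = 16
n (P1): max(-18, 8, 14) = 14
p (P1): max(8, 2) = 8
a (P2): min(16, 14, 8) = 8
q (P1): max(-9, 8) = 8
r (P1): max(-7, 7) = 7
b (P2): min(8, 7) = 7
s (P1): max(9, -15, -16) = 9
t (P1): max(-20, 19) = 19
u (P1): max(13, -13) = 13
c (P2): min(9, 19, 13) = 9
v (P1): max(17, 6, -14) = 17
w (P1): max(1, -3, -13) = 1
d (P2): min(17, 1, 5) = 1
North (P1): max(8, 7, 9, 1) = 9
y (P1): max(11, -16) = 11
z (P1): max(3, -9) = 3
e (P2): min(11, 3) = 3
aa (P1): max(-8, -17, 14) = 14
ab (P1): max(-15, -6) = -6
f (P2): min(14, -6) = -6
ac (P1): max(14, -16) = 14
ad (P1): max(1, -5) = 1
g (P2): min(14, 1) = 1
South (P1): max(3, -6, 1) = 3
ae (P1): max(-9, -8, 3) = 3
af (P1): max(-17, 3, 17) = 17
ag (P1): max(-8, -7) = -7
h (P2): min(3, 17, -7) = -7
ah (P1): max(2, 18, -7) = 18
aj (P1): max(5, 13) = 13
j (P2): min(18, 13) = 13
ak (P1): max(-16, 6, -1) = 6
k (P2): min(6, -11) = -11
East (P1): max(-7, 13, -11) = 13
S0 (P2): min(9, 3, 13) = 3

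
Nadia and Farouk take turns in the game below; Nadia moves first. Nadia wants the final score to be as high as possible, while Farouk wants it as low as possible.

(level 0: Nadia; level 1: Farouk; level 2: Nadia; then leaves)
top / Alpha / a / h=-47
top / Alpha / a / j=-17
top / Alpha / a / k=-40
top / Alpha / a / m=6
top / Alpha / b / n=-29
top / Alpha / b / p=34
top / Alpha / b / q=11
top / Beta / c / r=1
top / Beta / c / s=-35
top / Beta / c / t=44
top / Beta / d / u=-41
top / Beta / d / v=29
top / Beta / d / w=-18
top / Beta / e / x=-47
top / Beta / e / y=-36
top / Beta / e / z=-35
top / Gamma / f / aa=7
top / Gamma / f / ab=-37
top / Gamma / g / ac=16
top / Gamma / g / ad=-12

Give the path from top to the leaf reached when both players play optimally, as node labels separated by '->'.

a (Nadia): max(-47, -17, -40, 6) = 6
b (Nadia): max(-29, 34, 11) = 34
Alpha (Farouk): min(6, 34) = 6
c (Nadia): max(1, -35, 44) = 44
d (Nadia): max(-41, 29, -18) = 29
e (Nadia): max(-47, -36, -35) = -35
Beta (Farouk): min(44, 29, -35) = -35
f (Nadia): max(7, -37) = 7
g (Nadia): max(16, -12) = 16
Gamma (Farouk): min(7, 16) = 7
top (Nadia): max(6, -35, 7) = 7
At top, Nadia picks Gamma (highest: 7).
At Gamma, Farouk picks f (lowest: 7).
At f, Nadia picks aa (highest: 7).
Terminal value 7.

top -> Gamma -> f -> aa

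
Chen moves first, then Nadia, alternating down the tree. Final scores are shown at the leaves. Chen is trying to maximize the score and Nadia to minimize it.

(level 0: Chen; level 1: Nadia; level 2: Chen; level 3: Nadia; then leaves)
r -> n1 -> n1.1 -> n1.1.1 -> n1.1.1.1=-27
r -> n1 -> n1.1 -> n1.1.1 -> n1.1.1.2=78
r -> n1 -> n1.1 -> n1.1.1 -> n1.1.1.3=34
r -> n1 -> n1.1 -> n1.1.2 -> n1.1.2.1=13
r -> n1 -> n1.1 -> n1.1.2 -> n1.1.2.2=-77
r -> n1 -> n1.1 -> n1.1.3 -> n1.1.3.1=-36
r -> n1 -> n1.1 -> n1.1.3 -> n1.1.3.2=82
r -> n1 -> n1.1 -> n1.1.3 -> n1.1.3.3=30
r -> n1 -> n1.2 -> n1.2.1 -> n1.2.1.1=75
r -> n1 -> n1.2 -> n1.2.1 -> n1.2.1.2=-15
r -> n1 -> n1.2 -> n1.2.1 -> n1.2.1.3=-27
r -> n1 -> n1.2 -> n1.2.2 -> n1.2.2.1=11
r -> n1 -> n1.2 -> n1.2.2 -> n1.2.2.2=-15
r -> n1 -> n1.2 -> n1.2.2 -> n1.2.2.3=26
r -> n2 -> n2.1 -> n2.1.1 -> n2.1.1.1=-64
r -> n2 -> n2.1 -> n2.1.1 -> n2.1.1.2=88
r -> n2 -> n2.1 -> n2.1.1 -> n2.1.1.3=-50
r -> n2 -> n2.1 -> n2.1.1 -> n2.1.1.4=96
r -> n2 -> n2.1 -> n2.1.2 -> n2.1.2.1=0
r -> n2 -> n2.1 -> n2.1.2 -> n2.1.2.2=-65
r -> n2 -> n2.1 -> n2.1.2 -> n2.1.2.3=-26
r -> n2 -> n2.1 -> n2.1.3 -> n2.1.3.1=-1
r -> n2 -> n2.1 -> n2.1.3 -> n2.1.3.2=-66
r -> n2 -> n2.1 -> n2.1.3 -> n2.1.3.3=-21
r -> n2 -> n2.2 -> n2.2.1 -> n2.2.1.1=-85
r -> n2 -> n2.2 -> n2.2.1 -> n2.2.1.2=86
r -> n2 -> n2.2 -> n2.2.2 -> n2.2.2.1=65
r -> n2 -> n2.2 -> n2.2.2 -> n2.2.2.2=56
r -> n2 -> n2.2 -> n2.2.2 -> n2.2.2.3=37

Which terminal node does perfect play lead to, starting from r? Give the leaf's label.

n1.1.1 (Nadia): min(-27, 78, 34) = -27
n1.1.2 (Nadia): min(13, -77) = -77
n1.1.3 (Nadia): min(-36, 82, 30) = -36
n1.1 (Chen): max(-27, -77, -36) = -27
n1.2.1 (Nadia): min(75, -15, -27) = -27
n1.2.2 (Nadia): min(11, -15, 26) = -15
n1.2 (Chen): max(-27, -15) = -15
n1 (Nadia): min(-27, -15) = -27
n2.1.1 (Nadia): min(-64, 88, -50, 96) = -64
n2.1.2 (Nadia): min(0, -65, -26) = -65
n2.1.3 (Nadia): min(-1, -66, -21) = -66
n2.1 (Chen): max(-64, -65, -66) = -64
n2.2.1 (Nadia): min(-85, 86) = -85
n2.2.2 (Nadia): min(65, 56, 37) = 37
n2.2 (Chen): max(-85, 37) = 37
n2 (Nadia): min(-64, 37) = -64
r (Chen): max(-27, -64) = -27
At r, Chen picks n1 (highest: -27).
At n1, Nadia picks n1.1 (lowest: -27).
At n1.1, Chen picks n1.1.1 (highest: -27).
At n1.1.1, Nadia picks n1.1.1.1 (lowest: -27).
Terminal value -27.

n1.1.1.1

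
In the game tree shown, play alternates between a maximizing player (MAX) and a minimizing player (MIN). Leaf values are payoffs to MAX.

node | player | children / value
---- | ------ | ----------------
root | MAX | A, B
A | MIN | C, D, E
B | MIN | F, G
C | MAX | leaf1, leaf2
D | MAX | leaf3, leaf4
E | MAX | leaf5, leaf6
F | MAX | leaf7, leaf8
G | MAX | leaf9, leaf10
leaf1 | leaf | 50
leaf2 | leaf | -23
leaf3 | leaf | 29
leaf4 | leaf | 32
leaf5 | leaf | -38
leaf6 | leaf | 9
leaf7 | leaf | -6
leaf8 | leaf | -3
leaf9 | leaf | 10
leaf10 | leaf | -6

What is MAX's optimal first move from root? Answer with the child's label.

A

C (MAX): max(50, -23) = 50
D (MAX): max(29, 32) = 32
E (MAX): max(-38, 9) = 9
A (MIN): min(50, 32, 9) = 9
F (MAX): max(-6, -3) = -3
G (MAX): max(10, -6) = 10
B (MIN): min(-3, 10) = -3
root (MAX): max(9, -3) = 9
MAX at root wants the highest of {A=9, B=-3}, so chooses A.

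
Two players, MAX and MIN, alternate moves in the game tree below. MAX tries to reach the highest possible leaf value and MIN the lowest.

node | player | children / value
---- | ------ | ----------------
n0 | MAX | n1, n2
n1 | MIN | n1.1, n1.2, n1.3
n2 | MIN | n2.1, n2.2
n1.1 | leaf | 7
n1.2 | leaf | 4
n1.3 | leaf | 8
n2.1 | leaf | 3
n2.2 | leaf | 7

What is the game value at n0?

4

n1 (MIN): min(7, 4, 8) = 4
n2 (MIN): min(3, 7) = 3
n0 (MAX): max(4, 3) = 4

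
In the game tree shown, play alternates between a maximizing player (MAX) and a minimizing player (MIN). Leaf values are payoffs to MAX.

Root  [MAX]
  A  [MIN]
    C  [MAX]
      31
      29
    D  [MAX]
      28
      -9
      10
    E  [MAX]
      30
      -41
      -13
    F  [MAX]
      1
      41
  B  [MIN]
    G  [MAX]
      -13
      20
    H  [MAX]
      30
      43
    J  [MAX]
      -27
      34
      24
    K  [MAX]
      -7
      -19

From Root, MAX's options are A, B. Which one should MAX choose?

A

C (MAX): max(31, 29) = 31
D (MAX): max(28, -9, 10) = 28
E (MAX): max(30, -41, -13) = 30
F (MAX): max(1, 41) = 41
A (MIN): min(31, 28, 30, 41) = 28
G (MAX): max(-13, 20) = 20
H (MAX): max(30, 43) = 43
J (MAX): max(-27, 34, 24) = 34
K (MAX): max(-7, -19) = -7
B (MIN): min(20, 43, 34, -7) = -7
Root (MAX): max(28, -7) = 28
MAX at Root wants the highest of {A=28, B=-7}, so chooses A.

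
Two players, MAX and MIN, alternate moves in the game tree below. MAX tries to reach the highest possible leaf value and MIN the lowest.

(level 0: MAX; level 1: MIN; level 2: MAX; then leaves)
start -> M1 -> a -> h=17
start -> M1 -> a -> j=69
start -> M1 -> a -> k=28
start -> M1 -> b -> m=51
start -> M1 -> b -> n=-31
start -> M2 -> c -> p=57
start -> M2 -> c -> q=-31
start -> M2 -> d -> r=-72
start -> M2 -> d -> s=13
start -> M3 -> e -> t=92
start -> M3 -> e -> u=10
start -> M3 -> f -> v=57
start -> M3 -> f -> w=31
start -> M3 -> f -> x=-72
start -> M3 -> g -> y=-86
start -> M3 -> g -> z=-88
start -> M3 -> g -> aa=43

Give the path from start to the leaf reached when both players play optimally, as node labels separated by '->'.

a (MAX): max(17, 69, 28) = 69
b (MAX): max(51, -31) = 51
M1 (MIN): min(69, 51) = 51
c (MAX): max(57, -31) = 57
d (MAX): max(-72, 13) = 13
M2 (MIN): min(57, 13) = 13
e (MAX): max(92, 10) = 92
f (MAX): max(57, 31, -72) = 57
g (MAX): max(-86, -88, 43) = 43
M3 (MIN): min(92, 57, 43) = 43
start (MAX): max(51, 13, 43) = 51
At start, MAX picks M1 (highest: 51).
At M1, MIN picks b (lowest: 51).
At b, MAX picks m (highest: 51).
Terminal value 51.

start -> M1 -> b -> m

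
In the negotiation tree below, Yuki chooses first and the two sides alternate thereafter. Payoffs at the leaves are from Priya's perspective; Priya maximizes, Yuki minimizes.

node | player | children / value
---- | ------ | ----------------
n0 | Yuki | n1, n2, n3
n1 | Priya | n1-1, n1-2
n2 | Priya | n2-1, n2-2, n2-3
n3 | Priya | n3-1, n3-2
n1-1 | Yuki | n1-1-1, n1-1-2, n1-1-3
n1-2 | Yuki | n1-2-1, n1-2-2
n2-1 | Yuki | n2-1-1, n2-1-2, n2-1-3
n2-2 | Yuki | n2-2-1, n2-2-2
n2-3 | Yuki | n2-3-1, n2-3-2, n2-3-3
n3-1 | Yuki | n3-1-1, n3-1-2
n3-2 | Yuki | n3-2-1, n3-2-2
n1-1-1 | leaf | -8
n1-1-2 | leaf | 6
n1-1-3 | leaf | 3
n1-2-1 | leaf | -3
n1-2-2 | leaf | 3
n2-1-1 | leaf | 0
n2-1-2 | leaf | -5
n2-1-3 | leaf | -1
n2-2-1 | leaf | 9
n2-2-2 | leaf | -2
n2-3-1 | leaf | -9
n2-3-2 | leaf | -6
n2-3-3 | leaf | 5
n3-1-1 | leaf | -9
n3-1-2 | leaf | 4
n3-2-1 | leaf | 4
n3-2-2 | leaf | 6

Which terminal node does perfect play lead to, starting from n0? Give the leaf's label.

n1-1 (Yuki): min(-8, 6, 3) = -8
n1-2 (Yuki): min(-3, 3) = -3
n1 (Priya): max(-8, -3) = -3
n2-1 (Yuki): min(0, -5, -1) = -5
n2-2 (Yuki): min(9, -2) = -2
n2-3 (Yuki): min(-9, -6, 5) = -9
n2 (Priya): max(-5, -2, -9) = -2
n3-1 (Yuki): min(-9, 4) = -9
n3-2 (Yuki): min(4, 6) = 4
n3 (Priya): max(-9, 4) = 4
n0 (Yuki): min(-3, -2, 4) = -3
At n0, Yuki picks n1 (lowest: -3).
At n1, Priya picks n1-2 (highest: -3).
At n1-2, Yuki picks n1-2-1 (lowest: -3).
Terminal value -3.

n1-2-1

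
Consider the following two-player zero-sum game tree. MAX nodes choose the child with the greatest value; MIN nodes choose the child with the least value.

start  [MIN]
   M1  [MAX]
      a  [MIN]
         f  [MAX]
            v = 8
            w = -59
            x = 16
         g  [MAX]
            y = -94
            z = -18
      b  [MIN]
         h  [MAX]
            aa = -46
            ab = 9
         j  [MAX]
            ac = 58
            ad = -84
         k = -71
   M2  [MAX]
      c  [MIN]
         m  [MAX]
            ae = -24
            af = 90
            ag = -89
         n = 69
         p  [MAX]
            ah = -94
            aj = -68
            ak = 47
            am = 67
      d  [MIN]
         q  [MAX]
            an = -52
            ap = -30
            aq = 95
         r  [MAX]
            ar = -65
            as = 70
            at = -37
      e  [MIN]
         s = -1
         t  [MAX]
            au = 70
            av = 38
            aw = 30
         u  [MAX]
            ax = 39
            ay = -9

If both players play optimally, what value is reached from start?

f (MAX): max(8, -59, 16) = 16
g (MAX): max(-94, -18) = -18
a (MIN): min(16, -18) = -18
h (MAX): max(-46, 9) = 9
j (MAX): max(58, -84) = 58
b (MIN): min(9, 58, -71) = -71
M1 (MAX): max(-18, -71) = -18
m (MAX): max(-24, 90, -89) = 90
p (MAX): max(-94, -68, 47, 67) = 67
c (MIN): min(90, 69, 67) = 67
q (MAX): max(-52, -30, 95) = 95
r (MAX): max(-65, 70, -37) = 70
d (MIN): min(95, 70) = 70
t (MAX): max(70, 38, 30) = 70
u (MAX): max(39, -9) = 39
e (MIN): min(-1, 70, 39) = -1
M2 (MAX): max(67, 70, -1) = 70
start (MIN): min(-18, 70) = -18

-18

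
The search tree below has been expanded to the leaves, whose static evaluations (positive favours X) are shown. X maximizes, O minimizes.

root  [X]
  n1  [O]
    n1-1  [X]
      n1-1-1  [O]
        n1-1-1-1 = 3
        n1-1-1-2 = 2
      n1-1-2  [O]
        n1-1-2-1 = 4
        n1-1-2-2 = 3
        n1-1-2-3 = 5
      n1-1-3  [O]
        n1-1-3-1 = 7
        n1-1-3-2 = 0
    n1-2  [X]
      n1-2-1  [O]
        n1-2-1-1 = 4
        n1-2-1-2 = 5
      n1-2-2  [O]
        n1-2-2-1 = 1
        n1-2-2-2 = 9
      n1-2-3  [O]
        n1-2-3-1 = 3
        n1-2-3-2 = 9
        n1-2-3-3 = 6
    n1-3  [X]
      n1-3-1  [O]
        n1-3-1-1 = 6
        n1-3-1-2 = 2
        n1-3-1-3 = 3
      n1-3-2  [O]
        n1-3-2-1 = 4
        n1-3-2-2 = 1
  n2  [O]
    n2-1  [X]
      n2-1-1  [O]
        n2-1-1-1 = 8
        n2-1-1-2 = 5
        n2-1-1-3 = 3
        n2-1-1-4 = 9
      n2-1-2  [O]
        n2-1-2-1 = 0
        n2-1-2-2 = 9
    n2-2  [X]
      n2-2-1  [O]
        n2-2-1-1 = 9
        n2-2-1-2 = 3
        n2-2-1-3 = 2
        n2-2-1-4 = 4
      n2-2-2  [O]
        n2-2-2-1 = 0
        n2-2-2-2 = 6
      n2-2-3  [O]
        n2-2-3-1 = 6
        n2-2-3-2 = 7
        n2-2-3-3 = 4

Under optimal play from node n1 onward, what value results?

n1-1-1 (O): min(3, 2) = 2
n1-1-2 (O): min(4, 3, 5) = 3
n1-1-3 (O): min(7, 0) = 0
n1-1 (X): max(2, 3, 0) = 3
n1-2-1 (O): min(4, 5) = 4
n1-2-2 (O): min(1, 9) = 1
n1-2-3 (O): min(3, 9, 6) = 3
n1-2 (X): max(4, 1, 3) = 4
n1-3-1 (O): min(6, 2, 3) = 2
n1-3-2 (O): min(4, 1) = 1
n1-3 (X): max(2, 1) = 2
n1 (O): min(3, 4, 2) = 2

2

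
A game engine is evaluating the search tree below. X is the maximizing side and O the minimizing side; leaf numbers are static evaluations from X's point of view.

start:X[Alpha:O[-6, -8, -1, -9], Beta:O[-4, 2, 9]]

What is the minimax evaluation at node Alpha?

-9

Alpha (O): min(-6, -8, -1, -9) = -9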